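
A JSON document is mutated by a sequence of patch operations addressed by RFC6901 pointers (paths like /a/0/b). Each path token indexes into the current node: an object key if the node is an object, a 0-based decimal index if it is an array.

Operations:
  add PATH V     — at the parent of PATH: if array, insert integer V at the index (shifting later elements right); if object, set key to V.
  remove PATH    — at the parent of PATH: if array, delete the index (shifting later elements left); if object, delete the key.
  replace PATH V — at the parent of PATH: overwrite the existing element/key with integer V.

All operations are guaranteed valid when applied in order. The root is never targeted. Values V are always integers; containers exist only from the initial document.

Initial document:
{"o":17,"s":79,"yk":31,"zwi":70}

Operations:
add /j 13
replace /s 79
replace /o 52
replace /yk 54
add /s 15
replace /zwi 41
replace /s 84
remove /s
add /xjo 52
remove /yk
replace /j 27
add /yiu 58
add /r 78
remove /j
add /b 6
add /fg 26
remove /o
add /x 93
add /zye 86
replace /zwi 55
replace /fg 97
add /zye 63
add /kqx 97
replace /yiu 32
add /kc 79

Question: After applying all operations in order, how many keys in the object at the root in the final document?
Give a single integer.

After op 1 (add /j 13): {"j":13,"o":17,"s":79,"yk":31,"zwi":70}
After op 2 (replace /s 79): {"j":13,"o":17,"s":79,"yk":31,"zwi":70}
After op 3 (replace /o 52): {"j":13,"o":52,"s":79,"yk":31,"zwi":70}
After op 4 (replace /yk 54): {"j":13,"o":52,"s":79,"yk":54,"zwi":70}
After op 5 (add /s 15): {"j":13,"o":52,"s":15,"yk":54,"zwi":70}
After op 6 (replace /zwi 41): {"j":13,"o":52,"s":15,"yk":54,"zwi":41}
After op 7 (replace /s 84): {"j":13,"o":52,"s":84,"yk":54,"zwi":41}
After op 8 (remove /s): {"j":13,"o":52,"yk":54,"zwi":41}
After op 9 (add /xjo 52): {"j":13,"o":52,"xjo":52,"yk":54,"zwi":41}
After op 10 (remove /yk): {"j":13,"o":52,"xjo":52,"zwi":41}
After op 11 (replace /j 27): {"j":27,"o":52,"xjo":52,"zwi":41}
After op 12 (add /yiu 58): {"j":27,"o":52,"xjo":52,"yiu":58,"zwi":41}
After op 13 (add /r 78): {"j":27,"o":52,"r":78,"xjo":52,"yiu":58,"zwi":41}
After op 14 (remove /j): {"o":52,"r":78,"xjo":52,"yiu":58,"zwi":41}
After op 15 (add /b 6): {"b":6,"o":52,"r":78,"xjo":52,"yiu":58,"zwi":41}
After op 16 (add /fg 26): {"b":6,"fg":26,"o":52,"r":78,"xjo":52,"yiu":58,"zwi":41}
After op 17 (remove /o): {"b":6,"fg":26,"r":78,"xjo":52,"yiu":58,"zwi":41}
After op 18 (add /x 93): {"b":6,"fg":26,"r":78,"x":93,"xjo":52,"yiu":58,"zwi":41}
After op 19 (add /zye 86): {"b":6,"fg":26,"r":78,"x":93,"xjo":52,"yiu":58,"zwi":41,"zye":86}
After op 20 (replace /zwi 55): {"b":6,"fg":26,"r":78,"x":93,"xjo":52,"yiu":58,"zwi":55,"zye":86}
After op 21 (replace /fg 97): {"b":6,"fg":97,"r":78,"x":93,"xjo":52,"yiu":58,"zwi":55,"zye":86}
After op 22 (add /zye 63): {"b":6,"fg":97,"r":78,"x":93,"xjo":52,"yiu":58,"zwi":55,"zye":63}
After op 23 (add /kqx 97): {"b":6,"fg":97,"kqx":97,"r":78,"x":93,"xjo":52,"yiu":58,"zwi":55,"zye":63}
After op 24 (replace /yiu 32): {"b":6,"fg":97,"kqx":97,"r":78,"x":93,"xjo":52,"yiu":32,"zwi":55,"zye":63}
After op 25 (add /kc 79): {"b":6,"fg":97,"kc":79,"kqx":97,"r":78,"x":93,"xjo":52,"yiu":32,"zwi":55,"zye":63}
Size at the root: 10

Answer: 10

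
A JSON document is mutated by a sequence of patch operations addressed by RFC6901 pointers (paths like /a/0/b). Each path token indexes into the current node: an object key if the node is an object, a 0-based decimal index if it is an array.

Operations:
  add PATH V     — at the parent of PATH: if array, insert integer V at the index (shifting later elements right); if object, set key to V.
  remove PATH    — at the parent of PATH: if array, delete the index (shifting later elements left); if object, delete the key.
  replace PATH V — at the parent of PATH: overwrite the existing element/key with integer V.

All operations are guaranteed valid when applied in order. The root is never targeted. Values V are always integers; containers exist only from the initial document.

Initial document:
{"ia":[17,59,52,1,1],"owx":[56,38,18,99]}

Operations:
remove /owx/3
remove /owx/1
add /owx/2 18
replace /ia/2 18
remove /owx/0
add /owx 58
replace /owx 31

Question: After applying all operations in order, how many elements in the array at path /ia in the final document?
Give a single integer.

After op 1 (remove /owx/3): {"ia":[17,59,52,1,1],"owx":[56,38,18]}
After op 2 (remove /owx/1): {"ia":[17,59,52,1,1],"owx":[56,18]}
After op 3 (add /owx/2 18): {"ia":[17,59,52,1,1],"owx":[56,18,18]}
After op 4 (replace /ia/2 18): {"ia":[17,59,18,1,1],"owx":[56,18,18]}
After op 5 (remove /owx/0): {"ia":[17,59,18,1,1],"owx":[18,18]}
After op 6 (add /owx 58): {"ia":[17,59,18,1,1],"owx":58}
After op 7 (replace /owx 31): {"ia":[17,59,18,1,1],"owx":31}
Size at path /ia: 5

Answer: 5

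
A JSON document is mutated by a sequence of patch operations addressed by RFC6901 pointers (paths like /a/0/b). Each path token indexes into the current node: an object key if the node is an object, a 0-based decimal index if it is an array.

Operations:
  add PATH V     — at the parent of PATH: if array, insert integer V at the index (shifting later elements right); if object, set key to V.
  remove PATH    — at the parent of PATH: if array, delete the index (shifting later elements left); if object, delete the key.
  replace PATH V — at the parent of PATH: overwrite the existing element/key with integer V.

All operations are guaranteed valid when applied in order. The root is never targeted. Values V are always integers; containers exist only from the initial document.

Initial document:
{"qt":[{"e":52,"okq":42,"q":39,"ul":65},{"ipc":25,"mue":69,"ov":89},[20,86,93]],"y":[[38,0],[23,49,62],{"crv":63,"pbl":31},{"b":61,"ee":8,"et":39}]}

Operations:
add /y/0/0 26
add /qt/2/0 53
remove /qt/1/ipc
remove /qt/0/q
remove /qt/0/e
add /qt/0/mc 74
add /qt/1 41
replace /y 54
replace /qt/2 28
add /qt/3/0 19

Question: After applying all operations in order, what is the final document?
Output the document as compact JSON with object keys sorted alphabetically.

Answer: {"qt":[{"mc":74,"okq":42,"ul":65},41,28,[19,53,20,86,93]],"y":54}

Derivation:
After op 1 (add /y/0/0 26): {"qt":[{"e":52,"okq":42,"q":39,"ul":65},{"ipc":25,"mue":69,"ov":89},[20,86,93]],"y":[[26,38,0],[23,49,62],{"crv":63,"pbl":31},{"b":61,"ee":8,"et":39}]}
After op 2 (add /qt/2/0 53): {"qt":[{"e":52,"okq":42,"q":39,"ul":65},{"ipc":25,"mue":69,"ov":89},[53,20,86,93]],"y":[[26,38,0],[23,49,62],{"crv":63,"pbl":31},{"b":61,"ee":8,"et":39}]}
After op 3 (remove /qt/1/ipc): {"qt":[{"e":52,"okq":42,"q":39,"ul":65},{"mue":69,"ov":89},[53,20,86,93]],"y":[[26,38,0],[23,49,62],{"crv":63,"pbl":31},{"b":61,"ee":8,"et":39}]}
After op 4 (remove /qt/0/q): {"qt":[{"e":52,"okq":42,"ul":65},{"mue":69,"ov":89},[53,20,86,93]],"y":[[26,38,0],[23,49,62],{"crv":63,"pbl":31},{"b":61,"ee":8,"et":39}]}
After op 5 (remove /qt/0/e): {"qt":[{"okq":42,"ul":65},{"mue":69,"ov":89},[53,20,86,93]],"y":[[26,38,0],[23,49,62],{"crv":63,"pbl":31},{"b":61,"ee":8,"et":39}]}
After op 6 (add /qt/0/mc 74): {"qt":[{"mc":74,"okq":42,"ul":65},{"mue":69,"ov":89},[53,20,86,93]],"y":[[26,38,0],[23,49,62],{"crv":63,"pbl":31},{"b":61,"ee":8,"et":39}]}
After op 7 (add /qt/1 41): {"qt":[{"mc":74,"okq":42,"ul":65},41,{"mue":69,"ov":89},[53,20,86,93]],"y":[[26,38,0],[23,49,62],{"crv":63,"pbl":31},{"b":61,"ee":8,"et":39}]}
After op 8 (replace /y 54): {"qt":[{"mc":74,"okq":42,"ul":65},41,{"mue":69,"ov":89},[53,20,86,93]],"y":54}
After op 9 (replace /qt/2 28): {"qt":[{"mc":74,"okq":42,"ul":65},41,28,[53,20,86,93]],"y":54}
After op 10 (add /qt/3/0 19): {"qt":[{"mc":74,"okq":42,"ul":65},41,28,[19,53,20,86,93]],"y":54}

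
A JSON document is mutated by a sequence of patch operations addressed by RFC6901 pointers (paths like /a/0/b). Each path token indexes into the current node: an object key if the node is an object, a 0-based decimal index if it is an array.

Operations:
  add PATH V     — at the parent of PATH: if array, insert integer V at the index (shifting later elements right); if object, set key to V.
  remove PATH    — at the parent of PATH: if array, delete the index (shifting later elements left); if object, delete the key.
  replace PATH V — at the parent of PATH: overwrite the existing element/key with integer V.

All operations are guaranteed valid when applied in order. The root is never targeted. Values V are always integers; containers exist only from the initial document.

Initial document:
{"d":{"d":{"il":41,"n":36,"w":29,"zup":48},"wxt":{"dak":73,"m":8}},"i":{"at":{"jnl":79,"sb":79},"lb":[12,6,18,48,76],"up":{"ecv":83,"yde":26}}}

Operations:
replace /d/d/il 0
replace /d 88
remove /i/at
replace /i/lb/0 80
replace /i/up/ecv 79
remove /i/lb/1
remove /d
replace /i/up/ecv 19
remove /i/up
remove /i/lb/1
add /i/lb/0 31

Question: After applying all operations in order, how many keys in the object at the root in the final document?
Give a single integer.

Answer: 1

Derivation:
After op 1 (replace /d/d/il 0): {"d":{"d":{"il":0,"n":36,"w":29,"zup":48},"wxt":{"dak":73,"m":8}},"i":{"at":{"jnl":79,"sb":79},"lb":[12,6,18,48,76],"up":{"ecv":83,"yde":26}}}
After op 2 (replace /d 88): {"d":88,"i":{"at":{"jnl":79,"sb":79},"lb":[12,6,18,48,76],"up":{"ecv":83,"yde":26}}}
After op 3 (remove /i/at): {"d":88,"i":{"lb":[12,6,18,48,76],"up":{"ecv":83,"yde":26}}}
After op 4 (replace /i/lb/0 80): {"d":88,"i":{"lb":[80,6,18,48,76],"up":{"ecv":83,"yde":26}}}
After op 5 (replace /i/up/ecv 79): {"d":88,"i":{"lb":[80,6,18,48,76],"up":{"ecv":79,"yde":26}}}
After op 6 (remove /i/lb/1): {"d":88,"i":{"lb":[80,18,48,76],"up":{"ecv":79,"yde":26}}}
After op 7 (remove /d): {"i":{"lb":[80,18,48,76],"up":{"ecv":79,"yde":26}}}
After op 8 (replace /i/up/ecv 19): {"i":{"lb":[80,18,48,76],"up":{"ecv":19,"yde":26}}}
After op 9 (remove /i/up): {"i":{"lb":[80,18,48,76]}}
After op 10 (remove /i/lb/1): {"i":{"lb":[80,48,76]}}
After op 11 (add /i/lb/0 31): {"i":{"lb":[31,80,48,76]}}
Size at the root: 1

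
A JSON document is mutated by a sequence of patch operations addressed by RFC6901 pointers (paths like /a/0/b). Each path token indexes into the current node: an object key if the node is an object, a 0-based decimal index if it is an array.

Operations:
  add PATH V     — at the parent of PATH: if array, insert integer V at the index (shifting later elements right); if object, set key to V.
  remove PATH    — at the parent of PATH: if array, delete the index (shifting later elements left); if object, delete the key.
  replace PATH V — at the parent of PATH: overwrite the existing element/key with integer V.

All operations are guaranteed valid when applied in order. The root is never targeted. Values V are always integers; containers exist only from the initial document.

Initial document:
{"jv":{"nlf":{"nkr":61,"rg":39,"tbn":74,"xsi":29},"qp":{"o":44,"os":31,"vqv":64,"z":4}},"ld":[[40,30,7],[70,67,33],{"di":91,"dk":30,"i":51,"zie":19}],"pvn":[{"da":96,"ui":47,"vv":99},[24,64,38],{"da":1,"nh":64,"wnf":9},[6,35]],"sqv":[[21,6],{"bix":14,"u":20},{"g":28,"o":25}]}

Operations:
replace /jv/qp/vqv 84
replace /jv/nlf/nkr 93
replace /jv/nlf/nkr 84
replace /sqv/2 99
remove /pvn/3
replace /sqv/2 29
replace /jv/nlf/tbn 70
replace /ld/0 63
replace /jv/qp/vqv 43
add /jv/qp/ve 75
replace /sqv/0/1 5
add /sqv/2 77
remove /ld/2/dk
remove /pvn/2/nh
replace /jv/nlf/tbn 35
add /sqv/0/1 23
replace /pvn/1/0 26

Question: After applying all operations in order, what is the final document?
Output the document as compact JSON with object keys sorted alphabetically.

After op 1 (replace /jv/qp/vqv 84): {"jv":{"nlf":{"nkr":61,"rg":39,"tbn":74,"xsi":29},"qp":{"o":44,"os":31,"vqv":84,"z":4}},"ld":[[40,30,7],[70,67,33],{"di":91,"dk":30,"i":51,"zie":19}],"pvn":[{"da":96,"ui":47,"vv":99},[24,64,38],{"da":1,"nh":64,"wnf":9},[6,35]],"sqv":[[21,6],{"bix":14,"u":20},{"g":28,"o":25}]}
After op 2 (replace /jv/nlf/nkr 93): {"jv":{"nlf":{"nkr":93,"rg":39,"tbn":74,"xsi":29},"qp":{"o":44,"os":31,"vqv":84,"z":4}},"ld":[[40,30,7],[70,67,33],{"di":91,"dk":30,"i":51,"zie":19}],"pvn":[{"da":96,"ui":47,"vv":99},[24,64,38],{"da":1,"nh":64,"wnf":9},[6,35]],"sqv":[[21,6],{"bix":14,"u":20},{"g":28,"o":25}]}
After op 3 (replace /jv/nlf/nkr 84): {"jv":{"nlf":{"nkr":84,"rg":39,"tbn":74,"xsi":29},"qp":{"o":44,"os":31,"vqv":84,"z":4}},"ld":[[40,30,7],[70,67,33],{"di":91,"dk":30,"i":51,"zie":19}],"pvn":[{"da":96,"ui":47,"vv":99},[24,64,38],{"da":1,"nh":64,"wnf":9},[6,35]],"sqv":[[21,6],{"bix":14,"u":20},{"g":28,"o":25}]}
After op 4 (replace /sqv/2 99): {"jv":{"nlf":{"nkr":84,"rg":39,"tbn":74,"xsi":29},"qp":{"o":44,"os":31,"vqv":84,"z":4}},"ld":[[40,30,7],[70,67,33],{"di":91,"dk":30,"i":51,"zie":19}],"pvn":[{"da":96,"ui":47,"vv":99},[24,64,38],{"da":1,"nh":64,"wnf":9},[6,35]],"sqv":[[21,6],{"bix":14,"u":20},99]}
After op 5 (remove /pvn/3): {"jv":{"nlf":{"nkr":84,"rg":39,"tbn":74,"xsi":29},"qp":{"o":44,"os":31,"vqv":84,"z":4}},"ld":[[40,30,7],[70,67,33],{"di":91,"dk":30,"i":51,"zie":19}],"pvn":[{"da":96,"ui":47,"vv":99},[24,64,38],{"da":1,"nh":64,"wnf":9}],"sqv":[[21,6],{"bix":14,"u":20},99]}
After op 6 (replace /sqv/2 29): {"jv":{"nlf":{"nkr":84,"rg":39,"tbn":74,"xsi":29},"qp":{"o":44,"os":31,"vqv":84,"z":4}},"ld":[[40,30,7],[70,67,33],{"di":91,"dk":30,"i":51,"zie":19}],"pvn":[{"da":96,"ui":47,"vv":99},[24,64,38],{"da":1,"nh":64,"wnf":9}],"sqv":[[21,6],{"bix":14,"u":20},29]}
After op 7 (replace /jv/nlf/tbn 70): {"jv":{"nlf":{"nkr":84,"rg":39,"tbn":70,"xsi":29},"qp":{"o":44,"os":31,"vqv":84,"z":4}},"ld":[[40,30,7],[70,67,33],{"di":91,"dk":30,"i":51,"zie":19}],"pvn":[{"da":96,"ui":47,"vv":99},[24,64,38],{"da":1,"nh":64,"wnf":9}],"sqv":[[21,6],{"bix":14,"u":20},29]}
After op 8 (replace /ld/0 63): {"jv":{"nlf":{"nkr":84,"rg":39,"tbn":70,"xsi":29},"qp":{"o":44,"os":31,"vqv":84,"z":4}},"ld":[63,[70,67,33],{"di":91,"dk":30,"i":51,"zie":19}],"pvn":[{"da":96,"ui":47,"vv":99},[24,64,38],{"da":1,"nh":64,"wnf":9}],"sqv":[[21,6],{"bix":14,"u":20},29]}
After op 9 (replace /jv/qp/vqv 43): {"jv":{"nlf":{"nkr":84,"rg":39,"tbn":70,"xsi":29},"qp":{"o":44,"os":31,"vqv":43,"z":4}},"ld":[63,[70,67,33],{"di":91,"dk":30,"i":51,"zie":19}],"pvn":[{"da":96,"ui":47,"vv":99},[24,64,38],{"da":1,"nh":64,"wnf":9}],"sqv":[[21,6],{"bix":14,"u":20},29]}
After op 10 (add /jv/qp/ve 75): {"jv":{"nlf":{"nkr":84,"rg":39,"tbn":70,"xsi":29},"qp":{"o":44,"os":31,"ve":75,"vqv":43,"z":4}},"ld":[63,[70,67,33],{"di":91,"dk":30,"i":51,"zie":19}],"pvn":[{"da":96,"ui":47,"vv":99},[24,64,38],{"da":1,"nh":64,"wnf":9}],"sqv":[[21,6],{"bix":14,"u":20},29]}
After op 11 (replace /sqv/0/1 5): {"jv":{"nlf":{"nkr":84,"rg":39,"tbn":70,"xsi":29},"qp":{"o":44,"os":31,"ve":75,"vqv":43,"z":4}},"ld":[63,[70,67,33],{"di":91,"dk":30,"i":51,"zie":19}],"pvn":[{"da":96,"ui":47,"vv":99},[24,64,38],{"da":1,"nh":64,"wnf":9}],"sqv":[[21,5],{"bix":14,"u":20},29]}
After op 12 (add /sqv/2 77): {"jv":{"nlf":{"nkr":84,"rg":39,"tbn":70,"xsi":29},"qp":{"o":44,"os":31,"ve":75,"vqv":43,"z":4}},"ld":[63,[70,67,33],{"di":91,"dk":30,"i":51,"zie":19}],"pvn":[{"da":96,"ui":47,"vv":99},[24,64,38],{"da":1,"nh":64,"wnf":9}],"sqv":[[21,5],{"bix":14,"u":20},77,29]}
After op 13 (remove /ld/2/dk): {"jv":{"nlf":{"nkr":84,"rg":39,"tbn":70,"xsi":29},"qp":{"o":44,"os":31,"ve":75,"vqv":43,"z":4}},"ld":[63,[70,67,33],{"di":91,"i":51,"zie":19}],"pvn":[{"da":96,"ui":47,"vv":99},[24,64,38],{"da":1,"nh":64,"wnf":9}],"sqv":[[21,5],{"bix":14,"u":20},77,29]}
After op 14 (remove /pvn/2/nh): {"jv":{"nlf":{"nkr":84,"rg":39,"tbn":70,"xsi":29},"qp":{"o":44,"os":31,"ve":75,"vqv":43,"z":4}},"ld":[63,[70,67,33],{"di":91,"i":51,"zie":19}],"pvn":[{"da":96,"ui":47,"vv":99},[24,64,38],{"da":1,"wnf":9}],"sqv":[[21,5],{"bix":14,"u":20},77,29]}
After op 15 (replace /jv/nlf/tbn 35): {"jv":{"nlf":{"nkr":84,"rg":39,"tbn":35,"xsi":29},"qp":{"o":44,"os":31,"ve":75,"vqv":43,"z":4}},"ld":[63,[70,67,33],{"di":91,"i":51,"zie":19}],"pvn":[{"da":96,"ui":47,"vv":99},[24,64,38],{"da":1,"wnf":9}],"sqv":[[21,5],{"bix":14,"u":20},77,29]}
After op 16 (add /sqv/0/1 23): {"jv":{"nlf":{"nkr":84,"rg":39,"tbn":35,"xsi":29},"qp":{"o":44,"os":31,"ve":75,"vqv":43,"z":4}},"ld":[63,[70,67,33],{"di":91,"i":51,"zie":19}],"pvn":[{"da":96,"ui":47,"vv":99},[24,64,38],{"da":1,"wnf":9}],"sqv":[[21,23,5],{"bix":14,"u":20},77,29]}
After op 17 (replace /pvn/1/0 26): {"jv":{"nlf":{"nkr":84,"rg":39,"tbn":35,"xsi":29},"qp":{"o":44,"os":31,"ve":75,"vqv":43,"z":4}},"ld":[63,[70,67,33],{"di":91,"i":51,"zie":19}],"pvn":[{"da":96,"ui":47,"vv":99},[26,64,38],{"da":1,"wnf":9}],"sqv":[[21,23,5],{"bix":14,"u":20},77,29]}

Answer: {"jv":{"nlf":{"nkr":84,"rg":39,"tbn":35,"xsi":29},"qp":{"o":44,"os":31,"ve":75,"vqv":43,"z":4}},"ld":[63,[70,67,33],{"di":91,"i":51,"zie":19}],"pvn":[{"da":96,"ui":47,"vv":99},[26,64,38],{"da":1,"wnf":9}],"sqv":[[21,23,5],{"bix":14,"u":20},77,29]}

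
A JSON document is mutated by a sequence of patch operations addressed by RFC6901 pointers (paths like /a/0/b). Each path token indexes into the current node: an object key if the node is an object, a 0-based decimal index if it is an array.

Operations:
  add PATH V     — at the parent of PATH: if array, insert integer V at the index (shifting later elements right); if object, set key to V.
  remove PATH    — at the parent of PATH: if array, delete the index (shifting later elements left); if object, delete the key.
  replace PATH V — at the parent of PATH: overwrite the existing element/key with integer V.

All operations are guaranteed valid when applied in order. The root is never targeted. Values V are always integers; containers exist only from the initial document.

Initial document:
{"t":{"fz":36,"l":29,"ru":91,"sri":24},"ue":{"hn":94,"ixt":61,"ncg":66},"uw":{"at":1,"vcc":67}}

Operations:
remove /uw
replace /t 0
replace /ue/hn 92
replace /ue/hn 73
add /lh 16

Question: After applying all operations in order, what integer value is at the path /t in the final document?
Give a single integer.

After op 1 (remove /uw): {"t":{"fz":36,"l":29,"ru":91,"sri":24},"ue":{"hn":94,"ixt":61,"ncg":66}}
After op 2 (replace /t 0): {"t":0,"ue":{"hn":94,"ixt":61,"ncg":66}}
After op 3 (replace /ue/hn 92): {"t":0,"ue":{"hn":92,"ixt":61,"ncg":66}}
After op 4 (replace /ue/hn 73): {"t":0,"ue":{"hn":73,"ixt":61,"ncg":66}}
After op 5 (add /lh 16): {"lh":16,"t":0,"ue":{"hn":73,"ixt":61,"ncg":66}}
Value at /t: 0

Answer: 0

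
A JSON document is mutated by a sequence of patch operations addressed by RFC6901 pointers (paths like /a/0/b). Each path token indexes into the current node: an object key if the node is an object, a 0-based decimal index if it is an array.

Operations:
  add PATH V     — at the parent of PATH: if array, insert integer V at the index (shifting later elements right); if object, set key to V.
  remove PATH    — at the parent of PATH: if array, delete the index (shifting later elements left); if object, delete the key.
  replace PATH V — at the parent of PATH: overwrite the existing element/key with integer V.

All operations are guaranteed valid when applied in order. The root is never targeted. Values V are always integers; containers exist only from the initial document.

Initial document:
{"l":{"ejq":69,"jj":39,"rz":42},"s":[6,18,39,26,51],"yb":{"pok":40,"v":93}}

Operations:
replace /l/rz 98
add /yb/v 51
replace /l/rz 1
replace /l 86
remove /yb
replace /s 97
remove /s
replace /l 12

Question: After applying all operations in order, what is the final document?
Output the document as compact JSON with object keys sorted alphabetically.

After op 1 (replace /l/rz 98): {"l":{"ejq":69,"jj":39,"rz":98},"s":[6,18,39,26,51],"yb":{"pok":40,"v":93}}
After op 2 (add /yb/v 51): {"l":{"ejq":69,"jj":39,"rz":98},"s":[6,18,39,26,51],"yb":{"pok":40,"v":51}}
After op 3 (replace /l/rz 1): {"l":{"ejq":69,"jj":39,"rz":1},"s":[6,18,39,26,51],"yb":{"pok":40,"v":51}}
After op 4 (replace /l 86): {"l":86,"s":[6,18,39,26,51],"yb":{"pok":40,"v":51}}
After op 5 (remove /yb): {"l":86,"s":[6,18,39,26,51]}
After op 6 (replace /s 97): {"l":86,"s":97}
After op 7 (remove /s): {"l":86}
After op 8 (replace /l 12): {"l":12}

Answer: {"l":12}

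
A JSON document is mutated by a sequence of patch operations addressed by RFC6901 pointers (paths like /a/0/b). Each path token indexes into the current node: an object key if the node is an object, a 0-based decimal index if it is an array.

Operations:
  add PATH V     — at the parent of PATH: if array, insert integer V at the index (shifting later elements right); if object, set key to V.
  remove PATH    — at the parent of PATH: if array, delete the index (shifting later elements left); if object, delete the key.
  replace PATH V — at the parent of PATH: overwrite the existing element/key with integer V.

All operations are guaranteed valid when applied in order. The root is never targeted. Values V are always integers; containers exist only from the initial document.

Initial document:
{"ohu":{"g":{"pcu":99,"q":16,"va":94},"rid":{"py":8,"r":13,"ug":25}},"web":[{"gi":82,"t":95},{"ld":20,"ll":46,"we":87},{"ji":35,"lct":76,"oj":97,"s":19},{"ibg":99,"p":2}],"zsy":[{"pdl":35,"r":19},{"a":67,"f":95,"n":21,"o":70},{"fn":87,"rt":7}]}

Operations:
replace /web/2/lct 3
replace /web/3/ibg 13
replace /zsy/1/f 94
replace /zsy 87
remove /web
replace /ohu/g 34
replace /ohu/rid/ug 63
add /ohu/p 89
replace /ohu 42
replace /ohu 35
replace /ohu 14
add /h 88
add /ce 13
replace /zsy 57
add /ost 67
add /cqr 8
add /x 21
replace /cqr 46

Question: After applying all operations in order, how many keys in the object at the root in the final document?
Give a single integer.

After op 1 (replace /web/2/lct 3): {"ohu":{"g":{"pcu":99,"q":16,"va":94},"rid":{"py":8,"r":13,"ug":25}},"web":[{"gi":82,"t":95},{"ld":20,"ll":46,"we":87},{"ji":35,"lct":3,"oj":97,"s":19},{"ibg":99,"p":2}],"zsy":[{"pdl":35,"r":19},{"a":67,"f":95,"n":21,"o":70},{"fn":87,"rt":7}]}
After op 2 (replace /web/3/ibg 13): {"ohu":{"g":{"pcu":99,"q":16,"va":94},"rid":{"py":8,"r":13,"ug":25}},"web":[{"gi":82,"t":95},{"ld":20,"ll":46,"we":87},{"ji":35,"lct":3,"oj":97,"s":19},{"ibg":13,"p":2}],"zsy":[{"pdl":35,"r":19},{"a":67,"f":95,"n":21,"o":70},{"fn":87,"rt":7}]}
After op 3 (replace /zsy/1/f 94): {"ohu":{"g":{"pcu":99,"q":16,"va":94},"rid":{"py":8,"r":13,"ug":25}},"web":[{"gi":82,"t":95},{"ld":20,"ll":46,"we":87},{"ji":35,"lct":3,"oj":97,"s":19},{"ibg":13,"p":2}],"zsy":[{"pdl":35,"r":19},{"a":67,"f":94,"n":21,"o":70},{"fn":87,"rt":7}]}
After op 4 (replace /zsy 87): {"ohu":{"g":{"pcu":99,"q":16,"va":94},"rid":{"py":8,"r":13,"ug":25}},"web":[{"gi":82,"t":95},{"ld":20,"ll":46,"we":87},{"ji":35,"lct":3,"oj":97,"s":19},{"ibg":13,"p":2}],"zsy":87}
After op 5 (remove /web): {"ohu":{"g":{"pcu":99,"q":16,"va":94},"rid":{"py":8,"r":13,"ug":25}},"zsy":87}
After op 6 (replace /ohu/g 34): {"ohu":{"g":34,"rid":{"py":8,"r":13,"ug":25}},"zsy":87}
After op 7 (replace /ohu/rid/ug 63): {"ohu":{"g":34,"rid":{"py":8,"r":13,"ug":63}},"zsy":87}
After op 8 (add /ohu/p 89): {"ohu":{"g":34,"p":89,"rid":{"py":8,"r":13,"ug":63}},"zsy":87}
After op 9 (replace /ohu 42): {"ohu":42,"zsy":87}
After op 10 (replace /ohu 35): {"ohu":35,"zsy":87}
After op 11 (replace /ohu 14): {"ohu":14,"zsy":87}
After op 12 (add /h 88): {"h":88,"ohu":14,"zsy":87}
After op 13 (add /ce 13): {"ce":13,"h":88,"ohu":14,"zsy":87}
After op 14 (replace /zsy 57): {"ce":13,"h":88,"ohu":14,"zsy":57}
After op 15 (add /ost 67): {"ce":13,"h":88,"ohu":14,"ost":67,"zsy":57}
After op 16 (add /cqr 8): {"ce":13,"cqr":8,"h":88,"ohu":14,"ost":67,"zsy":57}
After op 17 (add /x 21): {"ce":13,"cqr":8,"h":88,"ohu":14,"ost":67,"x":21,"zsy":57}
After op 18 (replace /cqr 46): {"ce":13,"cqr":46,"h":88,"ohu":14,"ost":67,"x":21,"zsy":57}
Size at the root: 7

Answer: 7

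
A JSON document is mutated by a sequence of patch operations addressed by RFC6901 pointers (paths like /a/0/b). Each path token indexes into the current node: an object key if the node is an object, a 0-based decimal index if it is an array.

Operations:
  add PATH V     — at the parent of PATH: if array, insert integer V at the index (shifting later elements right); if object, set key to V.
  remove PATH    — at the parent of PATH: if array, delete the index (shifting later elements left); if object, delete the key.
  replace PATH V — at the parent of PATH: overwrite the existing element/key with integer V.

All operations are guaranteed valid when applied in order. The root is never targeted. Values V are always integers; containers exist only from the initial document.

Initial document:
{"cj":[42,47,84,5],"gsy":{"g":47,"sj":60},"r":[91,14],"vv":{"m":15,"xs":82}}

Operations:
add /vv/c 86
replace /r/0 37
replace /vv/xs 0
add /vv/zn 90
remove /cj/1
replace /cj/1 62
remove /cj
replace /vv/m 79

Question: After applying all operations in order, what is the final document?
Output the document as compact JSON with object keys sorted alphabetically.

After op 1 (add /vv/c 86): {"cj":[42,47,84,5],"gsy":{"g":47,"sj":60},"r":[91,14],"vv":{"c":86,"m":15,"xs":82}}
After op 2 (replace /r/0 37): {"cj":[42,47,84,5],"gsy":{"g":47,"sj":60},"r":[37,14],"vv":{"c":86,"m":15,"xs":82}}
After op 3 (replace /vv/xs 0): {"cj":[42,47,84,5],"gsy":{"g":47,"sj":60},"r":[37,14],"vv":{"c":86,"m":15,"xs":0}}
After op 4 (add /vv/zn 90): {"cj":[42,47,84,5],"gsy":{"g":47,"sj":60},"r":[37,14],"vv":{"c":86,"m":15,"xs":0,"zn":90}}
After op 5 (remove /cj/1): {"cj":[42,84,5],"gsy":{"g":47,"sj":60},"r":[37,14],"vv":{"c":86,"m":15,"xs":0,"zn":90}}
After op 6 (replace /cj/1 62): {"cj":[42,62,5],"gsy":{"g":47,"sj":60},"r":[37,14],"vv":{"c":86,"m":15,"xs":0,"zn":90}}
After op 7 (remove /cj): {"gsy":{"g":47,"sj":60},"r":[37,14],"vv":{"c":86,"m":15,"xs":0,"zn":90}}
After op 8 (replace /vv/m 79): {"gsy":{"g":47,"sj":60},"r":[37,14],"vv":{"c":86,"m":79,"xs":0,"zn":90}}

Answer: {"gsy":{"g":47,"sj":60},"r":[37,14],"vv":{"c":86,"m":79,"xs":0,"zn":90}}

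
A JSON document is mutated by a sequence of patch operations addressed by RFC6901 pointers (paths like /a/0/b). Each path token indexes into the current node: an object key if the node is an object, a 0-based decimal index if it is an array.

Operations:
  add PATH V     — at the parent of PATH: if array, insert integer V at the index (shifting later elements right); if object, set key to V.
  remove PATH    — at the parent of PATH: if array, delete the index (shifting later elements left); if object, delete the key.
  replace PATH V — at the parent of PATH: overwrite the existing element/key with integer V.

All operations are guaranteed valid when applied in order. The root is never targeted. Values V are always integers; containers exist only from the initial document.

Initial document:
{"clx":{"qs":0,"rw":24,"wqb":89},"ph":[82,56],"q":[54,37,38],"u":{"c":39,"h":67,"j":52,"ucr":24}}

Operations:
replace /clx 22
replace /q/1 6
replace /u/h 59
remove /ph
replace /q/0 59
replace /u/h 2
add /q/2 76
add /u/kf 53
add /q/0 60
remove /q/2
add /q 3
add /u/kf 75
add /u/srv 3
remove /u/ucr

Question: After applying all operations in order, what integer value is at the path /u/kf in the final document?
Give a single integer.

After op 1 (replace /clx 22): {"clx":22,"ph":[82,56],"q":[54,37,38],"u":{"c":39,"h":67,"j":52,"ucr":24}}
After op 2 (replace /q/1 6): {"clx":22,"ph":[82,56],"q":[54,6,38],"u":{"c":39,"h":67,"j":52,"ucr":24}}
After op 3 (replace /u/h 59): {"clx":22,"ph":[82,56],"q":[54,6,38],"u":{"c":39,"h":59,"j":52,"ucr":24}}
After op 4 (remove /ph): {"clx":22,"q":[54,6,38],"u":{"c":39,"h":59,"j":52,"ucr":24}}
After op 5 (replace /q/0 59): {"clx":22,"q":[59,6,38],"u":{"c":39,"h":59,"j":52,"ucr":24}}
After op 6 (replace /u/h 2): {"clx":22,"q":[59,6,38],"u":{"c":39,"h":2,"j":52,"ucr":24}}
After op 7 (add /q/2 76): {"clx":22,"q":[59,6,76,38],"u":{"c":39,"h":2,"j":52,"ucr":24}}
After op 8 (add /u/kf 53): {"clx":22,"q":[59,6,76,38],"u":{"c":39,"h":2,"j":52,"kf":53,"ucr":24}}
After op 9 (add /q/0 60): {"clx":22,"q":[60,59,6,76,38],"u":{"c":39,"h":2,"j":52,"kf":53,"ucr":24}}
After op 10 (remove /q/2): {"clx":22,"q":[60,59,76,38],"u":{"c":39,"h":2,"j":52,"kf":53,"ucr":24}}
After op 11 (add /q 3): {"clx":22,"q":3,"u":{"c":39,"h":2,"j":52,"kf":53,"ucr":24}}
After op 12 (add /u/kf 75): {"clx":22,"q":3,"u":{"c":39,"h":2,"j":52,"kf":75,"ucr":24}}
After op 13 (add /u/srv 3): {"clx":22,"q":3,"u":{"c":39,"h":2,"j":52,"kf":75,"srv":3,"ucr":24}}
After op 14 (remove /u/ucr): {"clx":22,"q":3,"u":{"c":39,"h":2,"j":52,"kf":75,"srv":3}}
Value at /u/kf: 75

Answer: 75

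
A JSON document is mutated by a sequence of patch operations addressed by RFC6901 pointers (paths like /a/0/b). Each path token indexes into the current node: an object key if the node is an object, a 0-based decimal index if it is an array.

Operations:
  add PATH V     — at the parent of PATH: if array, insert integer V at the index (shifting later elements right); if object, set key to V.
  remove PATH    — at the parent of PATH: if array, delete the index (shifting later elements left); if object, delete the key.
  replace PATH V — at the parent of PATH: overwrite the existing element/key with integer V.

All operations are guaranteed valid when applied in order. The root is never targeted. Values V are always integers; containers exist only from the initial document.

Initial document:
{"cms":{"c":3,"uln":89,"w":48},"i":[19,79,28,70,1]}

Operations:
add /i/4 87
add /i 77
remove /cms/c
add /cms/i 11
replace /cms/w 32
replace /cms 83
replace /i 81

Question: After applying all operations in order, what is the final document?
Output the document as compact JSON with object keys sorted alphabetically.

Answer: {"cms":83,"i":81}

Derivation:
After op 1 (add /i/4 87): {"cms":{"c":3,"uln":89,"w":48},"i":[19,79,28,70,87,1]}
After op 2 (add /i 77): {"cms":{"c":3,"uln":89,"w":48},"i":77}
After op 3 (remove /cms/c): {"cms":{"uln":89,"w":48},"i":77}
After op 4 (add /cms/i 11): {"cms":{"i":11,"uln":89,"w":48},"i":77}
After op 5 (replace /cms/w 32): {"cms":{"i":11,"uln":89,"w":32},"i":77}
After op 6 (replace /cms 83): {"cms":83,"i":77}
After op 7 (replace /i 81): {"cms":83,"i":81}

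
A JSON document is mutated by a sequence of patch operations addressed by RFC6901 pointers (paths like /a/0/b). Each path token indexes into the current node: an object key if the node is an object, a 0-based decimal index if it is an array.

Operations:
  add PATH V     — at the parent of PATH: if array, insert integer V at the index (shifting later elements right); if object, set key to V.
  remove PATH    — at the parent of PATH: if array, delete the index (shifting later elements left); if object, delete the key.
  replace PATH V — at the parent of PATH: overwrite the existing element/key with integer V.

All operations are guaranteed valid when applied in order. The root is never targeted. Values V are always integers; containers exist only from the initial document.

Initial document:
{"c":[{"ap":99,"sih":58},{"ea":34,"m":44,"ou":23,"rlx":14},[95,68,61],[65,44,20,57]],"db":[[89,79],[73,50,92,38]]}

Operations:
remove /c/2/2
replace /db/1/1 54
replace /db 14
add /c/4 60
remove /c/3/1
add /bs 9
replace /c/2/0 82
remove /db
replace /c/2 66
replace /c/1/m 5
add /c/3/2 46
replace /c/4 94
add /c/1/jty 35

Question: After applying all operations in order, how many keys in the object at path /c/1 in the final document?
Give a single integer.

Answer: 5

Derivation:
After op 1 (remove /c/2/2): {"c":[{"ap":99,"sih":58},{"ea":34,"m":44,"ou":23,"rlx":14},[95,68],[65,44,20,57]],"db":[[89,79],[73,50,92,38]]}
After op 2 (replace /db/1/1 54): {"c":[{"ap":99,"sih":58},{"ea":34,"m":44,"ou":23,"rlx":14},[95,68],[65,44,20,57]],"db":[[89,79],[73,54,92,38]]}
After op 3 (replace /db 14): {"c":[{"ap":99,"sih":58},{"ea":34,"m":44,"ou":23,"rlx":14},[95,68],[65,44,20,57]],"db":14}
After op 4 (add /c/4 60): {"c":[{"ap":99,"sih":58},{"ea":34,"m":44,"ou":23,"rlx":14},[95,68],[65,44,20,57],60],"db":14}
After op 5 (remove /c/3/1): {"c":[{"ap":99,"sih":58},{"ea":34,"m":44,"ou":23,"rlx":14},[95,68],[65,20,57],60],"db":14}
After op 6 (add /bs 9): {"bs":9,"c":[{"ap":99,"sih":58},{"ea":34,"m":44,"ou":23,"rlx":14},[95,68],[65,20,57],60],"db":14}
After op 7 (replace /c/2/0 82): {"bs":9,"c":[{"ap":99,"sih":58},{"ea":34,"m":44,"ou":23,"rlx":14},[82,68],[65,20,57],60],"db":14}
After op 8 (remove /db): {"bs":9,"c":[{"ap":99,"sih":58},{"ea":34,"m":44,"ou":23,"rlx":14},[82,68],[65,20,57],60]}
After op 9 (replace /c/2 66): {"bs":9,"c":[{"ap":99,"sih":58},{"ea":34,"m":44,"ou":23,"rlx":14},66,[65,20,57],60]}
After op 10 (replace /c/1/m 5): {"bs":9,"c":[{"ap":99,"sih":58},{"ea":34,"m":5,"ou":23,"rlx":14},66,[65,20,57],60]}
After op 11 (add /c/3/2 46): {"bs":9,"c":[{"ap":99,"sih":58},{"ea":34,"m":5,"ou":23,"rlx":14},66,[65,20,46,57],60]}
After op 12 (replace /c/4 94): {"bs":9,"c":[{"ap":99,"sih":58},{"ea":34,"m":5,"ou":23,"rlx":14},66,[65,20,46,57],94]}
After op 13 (add /c/1/jty 35): {"bs":9,"c":[{"ap":99,"sih":58},{"ea":34,"jty":35,"m":5,"ou":23,"rlx":14},66,[65,20,46,57],94]}
Size at path /c/1: 5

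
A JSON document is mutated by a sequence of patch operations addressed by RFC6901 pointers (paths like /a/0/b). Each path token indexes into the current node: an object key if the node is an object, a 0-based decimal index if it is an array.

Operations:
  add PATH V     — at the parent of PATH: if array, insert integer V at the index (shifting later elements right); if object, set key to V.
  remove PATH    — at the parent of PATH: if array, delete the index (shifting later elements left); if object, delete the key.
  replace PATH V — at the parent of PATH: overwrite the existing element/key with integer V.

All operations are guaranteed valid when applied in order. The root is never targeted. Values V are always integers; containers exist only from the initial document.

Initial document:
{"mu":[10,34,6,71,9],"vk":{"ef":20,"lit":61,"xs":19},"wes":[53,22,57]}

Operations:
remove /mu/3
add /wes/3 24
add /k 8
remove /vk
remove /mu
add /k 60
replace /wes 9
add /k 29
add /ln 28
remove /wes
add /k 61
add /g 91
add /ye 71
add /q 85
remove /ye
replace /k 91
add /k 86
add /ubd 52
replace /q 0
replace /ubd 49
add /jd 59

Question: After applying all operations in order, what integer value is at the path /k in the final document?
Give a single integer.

After op 1 (remove /mu/3): {"mu":[10,34,6,9],"vk":{"ef":20,"lit":61,"xs":19},"wes":[53,22,57]}
After op 2 (add /wes/3 24): {"mu":[10,34,6,9],"vk":{"ef":20,"lit":61,"xs":19},"wes":[53,22,57,24]}
After op 3 (add /k 8): {"k":8,"mu":[10,34,6,9],"vk":{"ef":20,"lit":61,"xs":19},"wes":[53,22,57,24]}
After op 4 (remove /vk): {"k":8,"mu":[10,34,6,9],"wes":[53,22,57,24]}
After op 5 (remove /mu): {"k":8,"wes":[53,22,57,24]}
After op 6 (add /k 60): {"k":60,"wes":[53,22,57,24]}
After op 7 (replace /wes 9): {"k":60,"wes":9}
After op 8 (add /k 29): {"k":29,"wes":9}
After op 9 (add /ln 28): {"k":29,"ln":28,"wes":9}
After op 10 (remove /wes): {"k":29,"ln":28}
After op 11 (add /k 61): {"k":61,"ln":28}
After op 12 (add /g 91): {"g":91,"k":61,"ln":28}
After op 13 (add /ye 71): {"g":91,"k":61,"ln":28,"ye":71}
After op 14 (add /q 85): {"g":91,"k":61,"ln":28,"q":85,"ye":71}
After op 15 (remove /ye): {"g":91,"k":61,"ln":28,"q":85}
After op 16 (replace /k 91): {"g":91,"k":91,"ln":28,"q":85}
After op 17 (add /k 86): {"g":91,"k":86,"ln":28,"q":85}
After op 18 (add /ubd 52): {"g":91,"k":86,"ln":28,"q":85,"ubd":52}
After op 19 (replace /q 0): {"g":91,"k":86,"ln":28,"q":0,"ubd":52}
After op 20 (replace /ubd 49): {"g":91,"k":86,"ln":28,"q":0,"ubd":49}
After op 21 (add /jd 59): {"g":91,"jd":59,"k":86,"ln":28,"q":0,"ubd":49}
Value at /k: 86

Answer: 86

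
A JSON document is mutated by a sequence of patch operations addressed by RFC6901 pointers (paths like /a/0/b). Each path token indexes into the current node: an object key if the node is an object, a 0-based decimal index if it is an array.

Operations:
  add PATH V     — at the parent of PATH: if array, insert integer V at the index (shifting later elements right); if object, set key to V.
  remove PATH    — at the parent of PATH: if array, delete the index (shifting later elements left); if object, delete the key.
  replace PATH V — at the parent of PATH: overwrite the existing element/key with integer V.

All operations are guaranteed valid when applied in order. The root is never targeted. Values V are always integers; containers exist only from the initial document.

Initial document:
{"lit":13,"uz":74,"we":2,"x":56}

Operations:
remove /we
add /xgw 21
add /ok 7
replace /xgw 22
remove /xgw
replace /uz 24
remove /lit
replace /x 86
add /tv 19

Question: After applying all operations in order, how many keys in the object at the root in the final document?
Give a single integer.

Answer: 4

Derivation:
After op 1 (remove /we): {"lit":13,"uz":74,"x":56}
After op 2 (add /xgw 21): {"lit":13,"uz":74,"x":56,"xgw":21}
After op 3 (add /ok 7): {"lit":13,"ok":7,"uz":74,"x":56,"xgw":21}
After op 4 (replace /xgw 22): {"lit":13,"ok":7,"uz":74,"x":56,"xgw":22}
After op 5 (remove /xgw): {"lit":13,"ok":7,"uz":74,"x":56}
After op 6 (replace /uz 24): {"lit":13,"ok":7,"uz":24,"x":56}
After op 7 (remove /lit): {"ok":7,"uz":24,"x":56}
After op 8 (replace /x 86): {"ok":7,"uz":24,"x":86}
After op 9 (add /tv 19): {"ok":7,"tv":19,"uz":24,"x":86}
Size at the root: 4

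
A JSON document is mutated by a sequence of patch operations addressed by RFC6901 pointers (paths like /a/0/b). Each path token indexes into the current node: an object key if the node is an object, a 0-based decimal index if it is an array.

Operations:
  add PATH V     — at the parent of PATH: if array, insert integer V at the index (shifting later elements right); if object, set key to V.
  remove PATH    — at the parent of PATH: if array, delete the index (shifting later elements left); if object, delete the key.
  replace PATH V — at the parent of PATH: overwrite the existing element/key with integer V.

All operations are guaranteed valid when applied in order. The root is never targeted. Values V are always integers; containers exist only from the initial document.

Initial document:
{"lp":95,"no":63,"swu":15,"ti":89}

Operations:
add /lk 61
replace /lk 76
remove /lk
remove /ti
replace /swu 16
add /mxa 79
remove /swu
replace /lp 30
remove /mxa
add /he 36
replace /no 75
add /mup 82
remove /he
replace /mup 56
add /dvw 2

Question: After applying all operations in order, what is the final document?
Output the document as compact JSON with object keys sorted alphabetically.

Answer: {"dvw":2,"lp":30,"mup":56,"no":75}

Derivation:
After op 1 (add /lk 61): {"lk":61,"lp":95,"no":63,"swu":15,"ti":89}
After op 2 (replace /lk 76): {"lk":76,"lp":95,"no":63,"swu":15,"ti":89}
After op 3 (remove /lk): {"lp":95,"no":63,"swu":15,"ti":89}
After op 4 (remove /ti): {"lp":95,"no":63,"swu":15}
After op 5 (replace /swu 16): {"lp":95,"no":63,"swu":16}
After op 6 (add /mxa 79): {"lp":95,"mxa":79,"no":63,"swu":16}
After op 7 (remove /swu): {"lp":95,"mxa":79,"no":63}
After op 8 (replace /lp 30): {"lp":30,"mxa":79,"no":63}
After op 9 (remove /mxa): {"lp":30,"no":63}
After op 10 (add /he 36): {"he":36,"lp":30,"no":63}
After op 11 (replace /no 75): {"he":36,"lp":30,"no":75}
After op 12 (add /mup 82): {"he":36,"lp":30,"mup":82,"no":75}
After op 13 (remove /he): {"lp":30,"mup":82,"no":75}
After op 14 (replace /mup 56): {"lp":30,"mup":56,"no":75}
After op 15 (add /dvw 2): {"dvw":2,"lp":30,"mup":56,"no":75}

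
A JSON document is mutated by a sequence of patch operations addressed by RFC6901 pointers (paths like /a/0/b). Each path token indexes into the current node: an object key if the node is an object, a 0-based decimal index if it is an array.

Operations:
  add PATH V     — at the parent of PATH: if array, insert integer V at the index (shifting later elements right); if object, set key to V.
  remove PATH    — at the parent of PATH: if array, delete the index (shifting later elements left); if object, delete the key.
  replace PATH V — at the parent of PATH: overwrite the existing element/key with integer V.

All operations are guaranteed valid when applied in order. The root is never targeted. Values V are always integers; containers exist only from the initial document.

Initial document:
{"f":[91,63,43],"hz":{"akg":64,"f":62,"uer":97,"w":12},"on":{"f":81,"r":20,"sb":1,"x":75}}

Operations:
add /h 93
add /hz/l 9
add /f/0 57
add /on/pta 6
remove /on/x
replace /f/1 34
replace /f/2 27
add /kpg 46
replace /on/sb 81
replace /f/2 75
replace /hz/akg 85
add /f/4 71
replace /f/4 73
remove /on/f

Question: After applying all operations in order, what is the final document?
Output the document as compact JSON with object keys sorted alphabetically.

Answer: {"f":[57,34,75,43,73],"h":93,"hz":{"akg":85,"f":62,"l":9,"uer":97,"w":12},"kpg":46,"on":{"pta":6,"r":20,"sb":81}}

Derivation:
After op 1 (add /h 93): {"f":[91,63,43],"h":93,"hz":{"akg":64,"f":62,"uer":97,"w":12},"on":{"f":81,"r":20,"sb":1,"x":75}}
After op 2 (add /hz/l 9): {"f":[91,63,43],"h":93,"hz":{"akg":64,"f":62,"l":9,"uer":97,"w":12},"on":{"f":81,"r":20,"sb":1,"x":75}}
After op 3 (add /f/0 57): {"f":[57,91,63,43],"h":93,"hz":{"akg":64,"f":62,"l":9,"uer":97,"w":12},"on":{"f":81,"r":20,"sb":1,"x":75}}
After op 4 (add /on/pta 6): {"f":[57,91,63,43],"h":93,"hz":{"akg":64,"f":62,"l":9,"uer":97,"w":12},"on":{"f":81,"pta":6,"r":20,"sb":1,"x":75}}
After op 5 (remove /on/x): {"f":[57,91,63,43],"h":93,"hz":{"akg":64,"f":62,"l":9,"uer":97,"w":12},"on":{"f":81,"pta":6,"r":20,"sb":1}}
After op 6 (replace /f/1 34): {"f":[57,34,63,43],"h":93,"hz":{"akg":64,"f":62,"l":9,"uer":97,"w":12},"on":{"f":81,"pta":6,"r":20,"sb":1}}
After op 7 (replace /f/2 27): {"f":[57,34,27,43],"h":93,"hz":{"akg":64,"f":62,"l":9,"uer":97,"w":12},"on":{"f":81,"pta":6,"r":20,"sb":1}}
After op 8 (add /kpg 46): {"f":[57,34,27,43],"h":93,"hz":{"akg":64,"f":62,"l":9,"uer":97,"w":12},"kpg":46,"on":{"f":81,"pta":6,"r":20,"sb":1}}
After op 9 (replace /on/sb 81): {"f":[57,34,27,43],"h":93,"hz":{"akg":64,"f":62,"l":9,"uer":97,"w":12},"kpg":46,"on":{"f":81,"pta":6,"r":20,"sb":81}}
After op 10 (replace /f/2 75): {"f":[57,34,75,43],"h":93,"hz":{"akg":64,"f":62,"l":9,"uer":97,"w":12},"kpg":46,"on":{"f":81,"pta":6,"r":20,"sb":81}}
After op 11 (replace /hz/akg 85): {"f":[57,34,75,43],"h":93,"hz":{"akg":85,"f":62,"l":9,"uer":97,"w":12},"kpg":46,"on":{"f":81,"pta":6,"r":20,"sb":81}}
After op 12 (add /f/4 71): {"f":[57,34,75,43,71],"h":93,"hz":{"akg":85,"f":62,"l":9,"uer":97,"w":12},"kpg":46,"on":{"f":81,"pta":6,"r":20,"sb":81}}
After op 13 (replace /f/4 73): {"f":[57,34,75,43,73],"h":93,"hz":{"akg":85,"f":62,"l":9,"uer":97,"w":12},"kpg":46,"on":{"f":81,"pta":6,"r":20,"sb":81}}
After op 14 (remove /on/f): {"f":[57,34,75,43,73],"h":93,"hz":{"akg":85,"f":62,"l":9,"uer":97,"w":12},"kpg":46,"on":{"pta":6,"r":20,"sb":81}}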